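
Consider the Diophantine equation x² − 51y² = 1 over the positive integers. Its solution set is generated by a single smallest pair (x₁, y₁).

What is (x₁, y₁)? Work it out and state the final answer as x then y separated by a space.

50 7

√51 = [7; 7,14, …], period ℓ=2 (even) → k=1
step 0: (7, 1)  from 7·(1,0) + (0,1)
step 1: (50, 7)  from 7·(7,1) + (1,0)
→ (50, 7).  Check: 50²=2500, 51·7²=2499, difference 1.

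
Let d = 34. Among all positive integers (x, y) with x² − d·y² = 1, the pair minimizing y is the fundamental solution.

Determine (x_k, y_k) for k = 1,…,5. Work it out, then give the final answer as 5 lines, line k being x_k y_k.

35 6
2449 420
171395 29394
11995201 2057160
839492675 143971806

√34 = [5; 1,4,1,10, …], period ℓ=4 (even) → k=3
a_0=5:  p_0=5·1+0=5,  q_0=5·0+1=1
…
a_2=4:  p_2=4·6+5=29,  q_2=4·1+1=5
a_3=1:  p_3=1·29+6=35,  q_3=1·5+1=6
(x₁, y₁) = (35, 6);  35² − 34·6² = 1 ✓
(x_2, y_2) = (35·35 + 34·6·6, 35·6 + 6·35) = (2449, 420)
(x_3, y_3) = (35·2449 + 34·6·420, 35·420 + 6·2449) = (171395, 29394)
(x_4, y_4) = (35·171395 + 34·6·29394, 35·29394 + 6·171395) = (11995201, 2057160)
(x_5, y_5) = (35·11995201 + 34·6·2057160, 35·2057160 + 6·11995201) = (839492675, 143971806)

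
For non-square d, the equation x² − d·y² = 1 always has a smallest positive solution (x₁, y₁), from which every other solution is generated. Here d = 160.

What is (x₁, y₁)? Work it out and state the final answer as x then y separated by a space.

721 57

[12; 1,1,1,5,1,1,1,24] for √160; ℓ=8 ⇒ convergent index 7
i=0: a=12 ⇒ p=12, q=1
i=1: a=1 ⇒ p=13, q=1
…
i=4: a=5 ⇒ p=215, q=17
…
i=6: a=1 ⇒ p=468, q=37
i=7: a=1 ⇒ p=721, q=57
(x₁, y₁) = (721, 57);  721² − 160·57² = 1 ✓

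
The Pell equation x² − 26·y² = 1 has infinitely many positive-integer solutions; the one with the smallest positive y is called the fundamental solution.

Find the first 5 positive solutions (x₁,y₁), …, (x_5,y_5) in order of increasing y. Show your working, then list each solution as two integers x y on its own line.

51 10
5201 1020
530451 104030
54100801 10610040
5517751251 1082120050

[5; 10] for √26; ℓ=1 ⇒ convergent index 1
step 0: (5, 1)  from 5·(1,0) + (0,1)
step 1: (51, 10)  from 10·(5,1) + (1,0)
fundamental: x₁=51, y₁=10  (since 2601 − 26·100 = 1)
n=2: (51,10)∘(51,10) = (51·51+26·10·10, 51·10+10·51) = (5201,1020)
n=3: (5201,1020)∘(51,10) = (51·5201+26·10·1020, 51·1020+10·5201) = (530451,104030)
n=4: (530451,104030)∘(51,10) = (51·530451+26·10·104030, 51·104030+10·530451) = (54100801,10610040)
n=5: (54100801,10610040)∘(51,10) = (51·54100801+26·10·10610040, 51·10610040+10·54100801) = (5517751251,1082120050)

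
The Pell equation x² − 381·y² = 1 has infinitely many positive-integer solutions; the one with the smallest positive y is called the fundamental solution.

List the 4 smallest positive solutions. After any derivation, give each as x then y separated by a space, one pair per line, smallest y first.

1015 52
2060449 105560
4182710455 214286748
8490900163201 435001992880

√381 → a₀=19, period (1,1,12,1,1,38); ℓ=6 even so k=5
i=0: a=19 ⇒ p=19, q=1
…
i=3: a=12 ⇒ p=488, q=25
i=4: a=1 ⇒ p=527, q=27
i=5: a=1 ⇒ p=1015, q=52
(x₁, y₁) = (1015, 52);  1015² − 381·52² = 1 ✓
(1015+52√381)^2 = 2060449 + 105560√381
(1015+52√381)^3 = 4182710455 + 214286748√381
(1015+52√381)^4 = 8490900163201 + 435001992880√381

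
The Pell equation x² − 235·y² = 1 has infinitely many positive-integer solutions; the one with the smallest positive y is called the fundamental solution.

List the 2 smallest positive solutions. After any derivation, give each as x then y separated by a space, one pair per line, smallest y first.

[15; 3,30] for √235; ℓ=2 ⇒ convergent index 1
i=0: a=15 ⇒ p=15, q=1
i=1: a=3 ⇒ p=46, q=3
fundamental: x₁=46, y₁=3  (since 2116 − 235·9 = 1)
n=2: (46,3)∘(46,3) = (46·46+235·3·3, 46·3+3·46) = (4231,276)

46 3
4231 276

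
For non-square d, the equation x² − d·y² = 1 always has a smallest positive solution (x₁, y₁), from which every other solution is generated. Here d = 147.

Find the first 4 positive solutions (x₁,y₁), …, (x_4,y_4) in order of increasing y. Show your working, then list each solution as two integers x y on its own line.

√147 = [12; 8,24, …], period ℓ=2 (even) → k=1
k=0  a_k=12  p_k/q_k = 12/1
k=1  a_k=8  p_k/q_k = 97/8
(x₁, y₁) = (97, 8);  97² − 147·8² = 1 ✓
(x_2, y_2) = (97·97 + 147·8·8, 97·8 + 8·97) = (18817, 1552)
(x_3, y_3) = (97·18817 + 147·8·1552, 97·1552 + 8·18817) = (3650401, 301080)
(x_4, y_4) = (97·3650401 + 147·8·301080, 97·301080 + 8·3650401) = (708158977, 58407968)

97 8
18817 1552
3650401 301080
708158977 58407968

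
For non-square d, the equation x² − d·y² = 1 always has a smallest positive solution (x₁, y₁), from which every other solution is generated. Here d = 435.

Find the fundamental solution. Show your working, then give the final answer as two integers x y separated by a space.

146 7

[20; 1,5,1,40] for √435; ℓ=4 ⇒ convergent index 3
step 0: (20, 1)  from 20·(1,0) + (0,1)
…
step 2: (125, 6)  from 5·(21,1) + (20,1)
step 3: (146, 7)  from 1·(125,6) + (21,1)
fundamental: x₁=146, y₁=7  (since 21316 − 435·49 = 1)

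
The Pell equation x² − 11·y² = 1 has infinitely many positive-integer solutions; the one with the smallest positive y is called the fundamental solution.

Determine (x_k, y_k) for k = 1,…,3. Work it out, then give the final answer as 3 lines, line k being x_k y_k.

10 3
199 60
3970 1197

d=11: √d = [3; 3,6] (ℓ=2, even), read p_1/q_1
i=0: a=3 ⇒ p=3, q=1
i=1: a=3 ⇒ p=10, q=3
(x₁, y₁) = (10, 3);  10² − 11·3² = 1 ✓
k=2:  x_2 = 10·10+11·3·3 = 199,  y_2 = 10·3+3·10 = 60
k=3:  x_3 = 10·199+11·3·60 = 3970,  y_3 = 10·60+3·199 = 1197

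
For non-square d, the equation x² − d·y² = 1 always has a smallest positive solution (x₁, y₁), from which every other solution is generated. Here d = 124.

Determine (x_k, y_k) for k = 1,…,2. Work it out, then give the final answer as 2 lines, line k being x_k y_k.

d=124: √d = [11; 7,2,1,1,1,…,2,7,22] (ℓ=16, even), read p_15/q_15
k=0  a_k=11  p_k/q_k = 11/1
…
k=2  a_k=2  p_k/q_k = 167/15
…
k=5  a_k=1  p_k/q_k = 657/59
…
k=7  a_k=1  p_k/q_k = 3040/273
…
k=10  a_k=3  p_k/q_k = 67292/6043
k=11  a_k=1  p_k/q_k = 84875/7622
…
k=14  a_k=2  p_k/q_k = 626251/56239
k=15  a_k=7  p_k/q_k = 4620799/414960
→ (4620799, 414960).  Check: 4620799²=21351783398401, 124·414960²=21351783398400, difference 1.
k=2:  x_2 = 4620799·4620799+124·414960·414960 = 42703566796801,  y_2 = 4620799·414960+414960·4620799 = 3834893506080

4620799 414960
42703566796801 3834893506080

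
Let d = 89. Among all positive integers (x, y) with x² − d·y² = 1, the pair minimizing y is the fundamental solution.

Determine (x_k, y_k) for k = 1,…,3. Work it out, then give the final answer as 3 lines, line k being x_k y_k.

√89 → a₀=9, period (2,3,3,2,18); ℓ=5 odd so k=9
k=0  a_k=9  p_k/q_k = 9/1
…
k=8  a_k=3  p_k/q_k = 216991/23001
k=9  a_k=2  p_k/q_k = 500001/53000
(x₁, y₁) = (500001, 53000);  500001² − 89·53000² = 1 ✓
(500001+53000√89)^2 = 500002000001 + 53000106000√89
(500001+53000√89)^3 = 500003000004500001 + 53000212000159000√89

500001 53000
500002000001 53000106000
500003000004500001 53000212000159000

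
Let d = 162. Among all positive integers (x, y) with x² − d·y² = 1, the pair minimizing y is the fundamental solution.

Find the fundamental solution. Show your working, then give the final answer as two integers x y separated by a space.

√162 = [12; 1,2,1,2,12,2,1,2,1,24, …], period ℓ=10 (even) → k=9
i=0: a=12 ⇒ p=12, q=1
i=1: a=1 ⇒ p=13, q=1
…
i=3: a=1 ⇒ p=51, q=4
i=4: a=2 ⇒ p=140, q=11
i=5: a=12 ⇒ p=1731, q=136
i=6: a=2 ⇒ p=3602, q=283
i=7: a=1 ⇒ p=5333, q=419
i=8: a=2 ⇒ p=14268, q=1121
i=9: a=1 ⇒ p=19601, q=1540
→ (19601, 1540).  Check: 19601²=384199201, 162·1540²=384199200, difference 1.

19601 1540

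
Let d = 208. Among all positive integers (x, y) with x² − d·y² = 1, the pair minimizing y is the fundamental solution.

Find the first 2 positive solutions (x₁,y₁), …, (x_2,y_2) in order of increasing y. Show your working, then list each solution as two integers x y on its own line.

√208 = [14; 2,2,1,2,2,28, …], period ℓ=6 (even) → k=5
step 0: (14, 1)  from 14·(1,0) + (0,1)
step 1: (29, 2)  from 2·(14,1) + (1,0)
step 2: (72, 5)  from 2·(29,2) + (14,1)
step 3: (101, 7)  from 1·(72,5) + (29,2)
step 4: (274, 19)  from 2·(101,7) + (72,5)
step 5: (649, 45)  from 2·(274,19) + (101,7)
(x₁, y₁) = (649, 45);  649² − 208·45² = 1 ✓
(x_2, y_2) = (649·649 + 208·45·45, 649·45 + 45·649) = (842401, 58410)

649 45
842401 58410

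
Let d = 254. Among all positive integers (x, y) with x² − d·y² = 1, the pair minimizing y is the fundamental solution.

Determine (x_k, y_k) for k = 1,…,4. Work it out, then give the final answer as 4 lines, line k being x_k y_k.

d=254: √d = [15; 1,14,1,30] (ℓ=4, even), read p_3/q_3
a_0=15:  p_0=15·1+0=15,  q_0=15·0+1=1
a_1=1:  p_1=1·15+1=16,  q_1=1·1+0=1
a_2=14:  p_2=14·16+15=239,  q_2=14·1+1=15
a_3=1:  p_3=1·239+16=255,  q_3=1·15+1=16
(x₁, y₁) = (255, 16);  255² − 254·16² = 1 ✓
(x_2, y_2) = (255·255 + 254·16·16, 255·16 + 16·255) = (130049, 8160)
(x_3, y_3) = (255·130049 + 254·16·8160, 255·8160 + 16·130049) = (66324735, 4161584)
(x_4, y_4) = (255·66324735 + 254·16·4161584, 255·4161584 + 16·66324735) = (33825484801, 2122399680)

255 16
130049 8160
66324735 4161584
33825484801 2122399680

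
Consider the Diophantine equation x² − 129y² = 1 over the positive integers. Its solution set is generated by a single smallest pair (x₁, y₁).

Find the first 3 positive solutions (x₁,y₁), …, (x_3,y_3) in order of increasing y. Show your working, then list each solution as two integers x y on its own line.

16855 1484
568182049 50025640
19153416854935 1686364322916

d=129: √d = [11; 2,1,3,1,6,1,3,1,2,22] (ℓ=10, even), read p_9/q_9
a_0=11:  p_0=11·1+0=11,  q_0=11·0+1=1
a_1=2:  p_1=2·11+1=23,  q_1=2·1+0=2
…
a_3=3:  p_3=3·34+23=125,  q_3=3·3+2=11
a_4=1:  p_4=1·125+34=159,  q_4=1·11+3=14
…
a_8=1:  p_8=1·4793+1238=6031,  q_8=1·422+109=531
a_9=2:  p_9=2·6031+4793=16855,  q_9=2·531+422=1484
→ (16855, 1484).  Check: 16855²=284091025, 129·1484²=284091024, difference 1.
(x_2, y_2) = (16855·16855 + 129·1484·1484, 16855·1484 + 1484·16855) = (568182049, 50025640)
(x_3, y_3) = (16855·568182049 + 129·1484·50025640, 16855·50025640 + 1484·568182049) = (19153416854935, 1686364322916)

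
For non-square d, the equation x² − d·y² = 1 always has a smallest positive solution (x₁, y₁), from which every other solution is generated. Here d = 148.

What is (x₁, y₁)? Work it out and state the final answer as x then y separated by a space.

73 6

√148 → a₀=12, period (6,24); ℓ=2 even so k=1
i=0: a=12 ⇒ p=12, q=1
i=1: a=6 ⇒ p=73, q=6
fundamental: x₁=73, y₁=6  (since 5329 − 148·36 = 1)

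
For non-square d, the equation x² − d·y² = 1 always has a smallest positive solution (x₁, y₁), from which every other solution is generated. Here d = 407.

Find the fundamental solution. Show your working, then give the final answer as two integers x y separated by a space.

d=407: √d = [20; 5,1,2,1,5,40] (ℓ=6, even), read p_5/q_5
k=0  a_k=20  p_k/q_k = 20/1
k=1  a_k=5  p_k/q_k = 101/5
…
k=3  a_k=2  p_k/q_k = 343/17
k=4  a_k=1  p_k/q_k = 464/23
k=5  a_k=5  p_k/q_k = 2663/132
→ (2663, 132).  Check: 2663²=7091569, 407·132²=7091568, difference 1.

2663 132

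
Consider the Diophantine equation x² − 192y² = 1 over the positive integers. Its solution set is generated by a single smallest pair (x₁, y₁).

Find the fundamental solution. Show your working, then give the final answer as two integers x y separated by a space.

√192 → a₀=13, period (1,5,1,26); ℓ=4 even so k=3
a_0=13:  p_0=13·1+0=13,  q_0=13·0+1=1
…
a_2=5:  p_2=5·14+13=83,  q_2=5·1+1=6
a_3=1:  p_3=1·83+14=97,  q_3=1·6+1=7
(x₁, y₁) = (97, 7);  97² − 192·7² = 1 ✓

97 7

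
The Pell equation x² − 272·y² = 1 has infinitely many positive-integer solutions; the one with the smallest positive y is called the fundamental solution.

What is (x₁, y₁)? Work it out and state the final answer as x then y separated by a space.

[16; 2,32] for √272; ℓ=2 ⇒ convergent index 1
step 0: (16, 1)  from 16·(1,0) + (0,1)
step 1: (33, 2)  from 2·(16,1) + (1,0)
→ (33, 2).  Check: 33²=1089, 272·2²=1088, difference 1.

33 2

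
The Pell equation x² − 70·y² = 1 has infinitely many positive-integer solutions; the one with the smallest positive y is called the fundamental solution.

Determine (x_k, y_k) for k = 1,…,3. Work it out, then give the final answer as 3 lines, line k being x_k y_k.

√70 = [8; 2,1,2,1,2,16, …], period ℓ=6 (even) → k=5
step 0: (8, 1)  from 8·(1,0) + (0,1)
…
step 2: (25, 3)  from 1·(17,2) + (8,1)
…
step 4: (92, 11)  from 1·(67,8) + (25,3)
step 5: (251, 30)  from 2·(92,11) + (67,8)
fundamental: x₁=251, y₁=30  (since 63001 − 70·900 = 1)
k=2:  x_2 = 251·251+70·30·30 = 126001,  y_2 = 251·30+30·251 = 15060
k=3:  x_3 = 251·126001+70·30·15060 = 63252251,  y_3 = 251·15060+30·126001 = 7560090

251 30
126001 15060
63252251 7560090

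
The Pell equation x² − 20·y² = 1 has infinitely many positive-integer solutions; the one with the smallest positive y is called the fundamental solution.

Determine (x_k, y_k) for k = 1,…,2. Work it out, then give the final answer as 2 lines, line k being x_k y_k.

9 2
161 36

[4; 2,8] for √20; ℓ=2 ⇒ convergent index 1
a_0=4:  p_0=4·1+0=4,  q_0=4·0+1=1
a_1=2:  p_1=2·4+1=9,  q_1=2·1+0=2
(x₁, y₁) = (9, 2);  9² − 20·2² = 1 ✓
n=2: (9,2)∘(9,2) = (9·9+20·2·2, 9·2+2·9) = (161,36)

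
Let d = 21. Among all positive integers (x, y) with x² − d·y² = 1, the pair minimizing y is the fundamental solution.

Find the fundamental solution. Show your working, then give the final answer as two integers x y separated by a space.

[4; 1,1,2,1,1,8] for √21; ℓ=6 ⇒ convergent index 5
i=0: a=4 ⇒ p=4, q=1
…
i=4: a=1 ⇒ p=32, q=7
i=5: a=1 ⇒ p=55, q=12
fundamental: x₁=55, y₁=12  (since 3025 − 21·144 = 1)

55 12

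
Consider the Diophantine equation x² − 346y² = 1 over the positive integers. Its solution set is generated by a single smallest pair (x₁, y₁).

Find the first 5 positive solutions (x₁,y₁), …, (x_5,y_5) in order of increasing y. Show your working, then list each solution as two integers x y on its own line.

17299 930
598510801 32176140
20707276675699 1113230090790
716430357827323201 38515534648976280
24787057499402451432499 1332560466672051244650

[18; 1,1,1,1,36] for √346; ℓ=5 ⇒ convergent index 9
i=0: a=18 ⇒ p=18, q=1
i=1: a=1 ⇒ p=19, q=1
i=2: a=1 ⇒ p=37, q=2
…
i=5: a=36 ⇒ p=3404, q=183
i=6: a=1 ⇒ p=3497, q=188
i=7: a=1 ⇒ p=6901, q=371
i=8: a=1 ⇒ p=10398, q=559
i=9: a=1 ⇒ p=17299, q=930
fundamental: x₁=17299, y₁=930  (since 299255401 − 346·864900 = 1)
(17299+930√346)^2 = 598510801 + 32176140√346
(17299+930√346)^3 = 20707276675699 + 1113230090790√346
(17299+930√346)^4 = 716430357827323201 + 38515534648976280√346
(17299+930√346)^5 = 24787057499402451432499 + 1332560466672051244650√346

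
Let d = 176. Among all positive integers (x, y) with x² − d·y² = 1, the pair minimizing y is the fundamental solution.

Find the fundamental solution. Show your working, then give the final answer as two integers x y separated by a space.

199 15

d=176: √d = [13; 3,1,3,26] (ℓ=4, even), read p_3/q_3
a_0=13:  p_0=13·1+0=13,  q_0=13·0+1=1
a_1=3:  p_1=3·13+1=40,  q_1=3·1+0=3
a_2=1:  p_2=1·40+13=53,  q_2=1·3+1=4
a_3=3:  p_3=3·53+40=199,  q_3=3·4+3=15
fundamental: x₁=199, y₁=15  (since 39601 − 176·225 = 1)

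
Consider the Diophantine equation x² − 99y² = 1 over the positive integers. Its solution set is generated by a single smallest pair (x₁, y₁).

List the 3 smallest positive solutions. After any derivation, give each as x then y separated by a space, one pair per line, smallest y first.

10 1
199 20
3970 399

d=99: √d = [9; 1,18] (ℓ=2, even), read p_1/q_1
a_0=9:  p_0=9·1+0=9,  q_0=9·0+1=1
a_1=1:  p_1=1·9+1=10,  q_1=1·1+0=1
→ (10, 1).  Check: 10²=100, 99·1²=99, difference 1.
(x_2, y_2) = (10·10 + 99·1·1, 10·1 + 1·10) = (199, 20)
(x_3, y_3) = (10·199 + 99·1·20, 10·20 + 1·199) = (3970, 399)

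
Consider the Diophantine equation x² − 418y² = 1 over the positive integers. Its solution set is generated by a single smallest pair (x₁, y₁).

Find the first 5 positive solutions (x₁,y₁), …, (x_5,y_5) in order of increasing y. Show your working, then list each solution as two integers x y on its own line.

√418 = [20; 2,4,20,4,2,40, …], period ℓ=6 (even) → k=5
a_0=20:  p_0=20·1+0=20,  q_0=20·0+1=1
…
a_2=4:  p_2=4·41+20=184,  q_2=4·2+1=9
…
a_4=4:  p_4=4·3721+184=15068,  q_4=4·182+9=737
a_5=2:  p_5=2·15068+3721=33857,  q_5=2·737+182=1656
→ (33857, 1656).  Check: 33857²=1146296449, 418·1656²=1146296448, difference 1.
(x_2, y_2) = (33857·33857 + 418·1656·1656, 33857·1656 + 1656·33857) = (2292592897, 112134384)
(x_3, y_3) = (33857·2292592897 + 418·1656·112134384, 33857·112134384 + 1656·2292592897) = (155240635393601, 7593067676520)
(x_4, y_4) = (33857·155240635393601 + 418·1656·7593067676520, 33857·7593067676520 + 1656·155240635393601) = (10511964382749705217, 514156984535740896)
(x_5, y_5) = (33857·10511964382749705217 + 418·1656·514156984535740896, 33857·514156984535740896 + 1656·10511964382749705217) = (711807156058272903670337, 34815626043260091355224)

33857 1656
2292592897 112134384
155240635393601 7593067676520
10511964382749705217 514156984535740896
711807156058272903670337 34815626043260091355224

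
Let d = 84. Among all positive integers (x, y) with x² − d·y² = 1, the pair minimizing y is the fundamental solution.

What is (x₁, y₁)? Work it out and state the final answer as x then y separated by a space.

[9; 6,18] for √84; ℓ=2 ⇒ convergent index 1
i=0: a=9 ⇒ p=9, q=1
i=1: a=6 ⇒ p=55, q=6
(x₁, y₁) = (55, 6);  55² − 84·6² = 1 ✓

55 6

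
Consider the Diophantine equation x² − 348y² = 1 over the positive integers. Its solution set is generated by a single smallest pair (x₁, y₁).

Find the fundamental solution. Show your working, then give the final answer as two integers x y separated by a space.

1567 84

√348 = [18; 1,1,1,8,1,1,1,36, …], period ℓ=8 (even) → k=7
a_0=18:  p_0=18·1+0=18,  q_0=18·0+1=1
a_1=1:  p_1=1·18+1=19,  q_1=1·1+0=1
a_2=1:  p_2=1·19+18=37,  q_2=1·1+1=2
a_3=1:  p_3=1·37+19=56,  q_3=1·2+1=3
a_4=8:  p_4=8·56+37=485,  q_4=8·3+2=26
a_5=1:  p_5=1·485+56=541,  q_5=1·26+3=29
a_6=1:  p_6=1·541+485=1026,  q_6=1·29+26=55
a_7=1:  p_7=1·1026+541=1567,  q_7=1·55+29=84
→ (1567, 84).  Check: 1567²=2455489, 348·84²=2455488, difference 1.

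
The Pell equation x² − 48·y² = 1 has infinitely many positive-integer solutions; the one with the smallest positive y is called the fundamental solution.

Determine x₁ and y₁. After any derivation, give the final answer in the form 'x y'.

[6; 1,12] for √48; ℓ=2 ⇒ convergent index 1
k=0  a_k=6  p_k/q_k = 6/1
k=1  a_k=1  p_k/q_k = 7/1
(x₁, y₁) = (7, 1);  7² − 48·1² = 1 ✓

7 1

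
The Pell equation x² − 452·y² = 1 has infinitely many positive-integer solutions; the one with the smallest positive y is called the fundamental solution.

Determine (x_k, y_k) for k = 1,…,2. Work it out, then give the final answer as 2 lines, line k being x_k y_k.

1204353 56648
2900932297217 136448377488

[21; 3,1,5,3,10,3,5,1,3,42] for √452; ℓ=10 ⇒ convergent index 9
i=0: a=21 ⇒ p=21, q=1
i=1: a=3 ⇒ p=64, q=3
i=2: a=1 ⇒ p=85, q=4
i=3: a=5 ⇒ p=489, q=23
i=4: a=3 ⇒ p=1552, q=73
…
i=7: a=5 ⇒ p=263904, q=12413
i=8: a=1 ⇒ p=313483, q=14745
i=9: a=3 ⇒ p=1204353, q=56648
fundamental: x₁=1204353, y₁=56648  (since 1450466148609 − 452·3208995904 = 1)
(1204353+56648√452)^2 = 2900932297217 + 136448377488√452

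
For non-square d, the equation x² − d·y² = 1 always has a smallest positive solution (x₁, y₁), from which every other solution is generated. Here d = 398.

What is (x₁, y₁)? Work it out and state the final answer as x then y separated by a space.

√398 = [19; 1,18,1,38, …], period ℓ=4 (even) → k=3
k=0  a_k=19  p_k/q_k = 19/1
k=1  a_k=1  p_k/q_k = 20/1
k=2  a_k=18  p_k/q_k = 379/19
k=3  a_k=1  p_k/q_k = 399/20
(x₁, y₁) = (399, 20);  399² − 398·20² = 1 ✓

399 20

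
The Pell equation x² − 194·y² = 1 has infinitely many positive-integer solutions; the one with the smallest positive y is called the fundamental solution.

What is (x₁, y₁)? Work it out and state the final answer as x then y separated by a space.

[13; 1,12,1,26] for √194; ℓ=4 ⇒ convergent index 3
k=0  a_k=13  p_k/q_k = 13/1
…
k=2  a_k=12  p_k/q_k = 181/13
k=3  a_k=1  p_k/q_k = 195/14
(x₁, y₁) = (195, 14);  195² − 194·14² = 1 ✓

195 14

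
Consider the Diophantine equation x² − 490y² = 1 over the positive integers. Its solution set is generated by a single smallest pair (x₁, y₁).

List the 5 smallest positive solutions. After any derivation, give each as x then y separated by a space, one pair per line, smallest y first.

√490 = [22; 7,2,1,4,4,4,1,2,7,44, …], period ℓ=10 (even) → k=9
i=0: a=22 ⇒ p=22, q=1
i=1: a=7 ⇒ p=155, q=7
i=2: a=2 ⇒ p=332, q=15
i=3: a=1 ⇒ p=487, q=22
…
i=5: a=4 ⇒ p=9607, q=434
…
i=7: a=1 ⇒ p=50315, q=2273
i=8: a=2 ⇒ p=141338, q=6385
i=9: a=7 ⇒ p=1039681, q=46968
fundamental: x₁=1039681, y₁=46968  (since 1080936581761 − 490·2205993024 = 1)
(x_2, y_2) = (1039681·1039681 + 490·46968·46968, 1039681·46968 + 46968·1039681) = (2161873163521, 97663474416)
(x_3, y_3) = (1039681·2161873163521 + 490·46968·97663474416, 1039681·97663474416 + 46968·2161873163521) = (4495316905044313921, 203077717488555624)
(x_4, y_4) = (1039681·4495316905044313921 + 490·46968·203077717488555624, 1039681·203077717488555624 + 46968·4495316905044313921) = (9347391150304592810234881, 422272088792340335957472)
(x_5, y_5) = (1039681·9347391150304592810234881 + 490·46968·422272088792340335957472, 1039681·422272088792340335957472 + 46968·9347391150304592810234881) = (19436609957075163398170578312001, 878056535095215307939712337240)

1039681 46968
2161873163521 97663474416
4495316905044313921 203077717488555624
9347391150304592810234881 422272088792340335957472
19436609957075163398170578312001 878056535095215307939712337240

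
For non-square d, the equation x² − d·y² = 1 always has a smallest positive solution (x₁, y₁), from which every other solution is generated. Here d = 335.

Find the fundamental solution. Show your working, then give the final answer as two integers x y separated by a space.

604 33

√335 → a₀=18, period (3,3,3,36); ℓ=4 even so k=3
step 0: (18, 1)  from 18·(1,0) + (0,1)
step 1: (55, 3)  from 3·(18,1) + (1,0)
step 2: (183, 10)  from 3·(55,3) + (18,1)
step 3: (604, 33)  from 3·(183,10) + (55,3)
fundamental: x₁=604, y₁=33  (since 364816 − 335·1089 = 1)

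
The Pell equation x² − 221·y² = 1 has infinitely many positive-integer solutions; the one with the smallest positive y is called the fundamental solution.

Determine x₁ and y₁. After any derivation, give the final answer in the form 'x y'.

1665 112

d=221: √d = [14; 1,6,2,6,1,28] (ℓ=6, even), read p_5/q_5
step 0: (14, 1)  from 14·(1,0) + (0,1)
step 1: (15, 1)  from 1·(14,1) + (1,0)
…
step 3: (223, 15)  from 2·(104,7) + (15,1)
step 4: (1442, 97)  from 6·(223,15) + (104,7)
step 5: (1665, 112)  from 1·(1442,97) + (223,15)
(x₁, y₁) = (1665, 112);  1665² − 221·112² = 1 ✓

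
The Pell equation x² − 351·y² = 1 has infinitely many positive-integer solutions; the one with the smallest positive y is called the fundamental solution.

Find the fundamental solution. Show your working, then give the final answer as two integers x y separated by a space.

d=351: √d = [18; 1,2,1,3,2,2,2,3,1,2,1,36] (ℓ=12, even), read p_11/q_11
k=0  a_k=18  p_k/q_k = 18/1
…
k=4  a_k=3  p_k/q_k = 281/15
…
k=6  a_k=2  p_k/q_k = 1555/83
…
k=9  a_k=1  p_k/q_k = 16543/883
k=10  a_k=2  p_k/q_k = 45882/2449
k=11  a_k=1  p_k/q_k = 62425/3332
(x₁, y₁) = (62425, 3332);  62425² − 351·3332² = 1 ✓

62425 3332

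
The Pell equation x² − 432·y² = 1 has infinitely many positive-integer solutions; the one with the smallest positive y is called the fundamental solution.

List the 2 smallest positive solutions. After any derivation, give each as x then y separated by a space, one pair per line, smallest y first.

1351 65
3650401 175630

√432 → a₀=20, period (1,3,1,1,1,3,1,40); ℓ=8 even so k=7
a_0=20:  p_0=20·1+0=20,  q_0=20·0+1=1
…
a_2=3:  p_2=3·21+20=83,  q_2=3·1+1=4
a_3=1:  p_3=1·83+21=104,  q_3=1·4+1=5
a_4=1:  p_4=1·104+83=187,  q_4=1·5+4=9
a_5=1:  p_5=1·187+104=291,  q_5=1·9+5=14
a_6=3:  p_6=3·291+187=1060,  q_6=3·14+9=51
a_7=1:  p_7=1·1060+291=1351,  q_7=1·51+14=65
→ (1351, 65).  Check: 1351²=1825201, 432·65²=1825200, difference 1.
(1351+65√432)^2 = 3650401 + 175630√432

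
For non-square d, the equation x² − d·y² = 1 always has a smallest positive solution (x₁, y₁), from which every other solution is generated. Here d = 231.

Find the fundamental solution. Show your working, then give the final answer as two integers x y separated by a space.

76 5

√231 → a₀=15, period (5,30); ℓ=2 even so k=1
k=0  a_k=15  p_k/q_k = 15/1
k=1  a_k=5  p_k/q_k = 76/5
(x₁, y₁) = (76, 5);  76² − 231·5² = 1 ✓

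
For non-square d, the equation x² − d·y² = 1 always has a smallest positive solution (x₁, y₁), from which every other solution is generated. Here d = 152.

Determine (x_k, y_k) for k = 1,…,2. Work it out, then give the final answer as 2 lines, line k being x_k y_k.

√152 → a₀=12, period (3,24); ℓ=2 even so k=1
i=0: a=12 ⇒ p=12, q=1
i=1: a=3 ⇒ p=37, q=3
(x₁, y₁) = (37, 3);  37² − 152·3² = 1 ✓
n=2: (37,3)∘(37,3) = (37·37+152·3·3, 37·3+3·37) = (2737,222)

37 3
2737 222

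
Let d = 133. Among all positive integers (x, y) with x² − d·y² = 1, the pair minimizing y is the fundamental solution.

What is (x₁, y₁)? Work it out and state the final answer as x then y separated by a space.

√133 = [11; 1,1,7,5,1,…,1,1,22, …], period ℓ=16 (even) → k=15
k=0  a_k=11  p_k/q_k = 11/1
…
k=4  a_k=5  p_k/q_k = 888/77
k=5  a_k=1  p_k/q_k = 1061/92
…
k=9  a_k=1  p_k/q_k = 10979/952
…
k=12  a_k=5  p_k/q_k = 168583/14618
…
k=14  a_k=1  p_k/q_k = 1378591/119539
k=15  a_k=1  p_k/q_k = 2588599/224460
(x₁, y₁) = (2588599, 224460);  2588599² − 133·224460² = 1 ✓

2588599 224460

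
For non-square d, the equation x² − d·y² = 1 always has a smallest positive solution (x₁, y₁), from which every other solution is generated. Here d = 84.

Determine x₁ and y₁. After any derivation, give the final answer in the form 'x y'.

[9; 6,18] for √84; ℓ=2 ⇒ convergent index 1
k=0  a_k=9  p_k/q_k = 9/1
k=1  a_k=6  p_k/q_k = 55/6
(x₁, y₁) = (55, 6);  55² − 84·6² = 1 ✓

55 6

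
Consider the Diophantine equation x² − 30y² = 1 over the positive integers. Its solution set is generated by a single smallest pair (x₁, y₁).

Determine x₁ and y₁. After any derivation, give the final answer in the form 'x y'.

√30 → a₀=5, period (2,10); ℓ=2 even so k=1
a_0=5:  p_0=5·1+0=5,  q_0=5·0+1=1
a_1=2:  p_1=2·5+1=11,  q_1=2·1+0=2
→ (11, 2).  Check: 11²=121, 30·2²=120, difference 1.

11 2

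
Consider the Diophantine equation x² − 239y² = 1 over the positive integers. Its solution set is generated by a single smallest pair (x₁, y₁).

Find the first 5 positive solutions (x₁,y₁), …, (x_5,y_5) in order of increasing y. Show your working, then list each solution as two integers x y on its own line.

6195120 400729
76759023628799 4965128484960
951062724926484326640 61519133559490389671
11783895416893046404284364801 762236829394135240588726080
146005292350203948217495381647615600 9444297253032328704218497935069529

√239 = [15; 2,5,1,2,4,15,4,2,1,5,2,30, …], period ℓ=12 (even) → k=11
i=0: a=15 ⇒ p=15, q=1
i=1: a=2 ⇒ p=31, q=2
…
i=3: a=1 ⇒ p=201, q=13
i=4: a=2 ⇒ p=572, q=37
…
i=7: a=4 ⇒ p=154117, q=9969
i=8: a=2 ⇒ p=346141, q=22390
…
i=10: a=5 ⇒ p=2847431, q=184185
i=11: a=2 ⇒ p=6195120, q=400729
→ (6195120, 400729).  Check: 6195120²=38379511814400, 239·400729²=38379511814399, difference 1.
(6195120+400729√239)^2 = 76759023628799 + 4965128484960√239
(6195120+400729√239)^3 = 951062724926484326640 + 61519133559490389671√239
(6195120+400729√239)^4 = 11783895416893046404284364801 + 762236829394135240588726080√239
(6195120+400729√239)^5 = 146005292350203948217495381647615600 + 9444297253032328704218497935069529√239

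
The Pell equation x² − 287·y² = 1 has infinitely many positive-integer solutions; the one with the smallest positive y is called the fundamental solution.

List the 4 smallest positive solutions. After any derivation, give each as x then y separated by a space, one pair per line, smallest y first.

288 17
165887 9792
95550624 5640175
55036993537 3248731008

d=287: √d = [16; 1,15,1,32] (ℓ=4, even), read p_3/q_3
i=0: a=16 ⇒ p=16, q=1
i=1: a=1 ⇒ p=17, q=1
i=2: a=15 ⇒ p=271, q=16
i=3: a=1 ⇒ p=288, q=17
→ (288, 17).  Check: 288²=82944, 287·17²=82943, difference 1.
k=2:  x_2 = 288·288+287·17·17 = 165887,  y_2 = 288·17+17·288 = 9792
k=3:  x_3 = 288·165887+287·17·9792 = 95550624,  y_3 = 288·9792+17·165887 = 5640175
k=4:  x_4 = 288·95550624+287·17·5640175 = 55036993537,  y_4 = 288·5640175+17·95550624 = 3248731008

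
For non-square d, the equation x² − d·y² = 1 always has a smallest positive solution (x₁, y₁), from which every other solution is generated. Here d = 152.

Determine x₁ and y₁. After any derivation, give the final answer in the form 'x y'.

√152 = [12; 3,24, …], period ℓ=2 (even) → k=1
a_0=12:  p_0=12·1+0=12,  q_0=12·0+1=1
a_1=3:  p_1=3·12+1=37,  q_1=3·1+0=3
(x₁, y₁) = (37, 3);  37² − 152·3² = 1 ✓

37 3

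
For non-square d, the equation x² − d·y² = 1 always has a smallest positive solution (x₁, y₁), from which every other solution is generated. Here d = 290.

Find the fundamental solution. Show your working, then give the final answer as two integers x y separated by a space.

579 34

√290 = [17; 34, …], period ℓ=1 (odd) → k=1
step 0: (17, 1)  from 17·(1,0) + (0,1)
step 1: (579, 34)  from 34·(17,1) + (1,0)
→ (579, 34).  Check: 579²=335241, 290·34²=335240, difference 1.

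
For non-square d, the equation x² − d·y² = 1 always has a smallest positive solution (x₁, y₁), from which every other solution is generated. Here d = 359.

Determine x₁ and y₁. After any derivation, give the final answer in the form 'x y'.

√359 → a₀=18, period (1,17,1,36); ℓ=4 even so k=3
step 0: (18, 1)  from 18·(1,0) + (0,1)
…
step 2: (341, 18)  from 17·(19,1) + (18,1)
step 3: (360, 19)  from 1·(341,18) + (19,1)
→ (360, 19).  Check: 360²=129600, 359·19²=129599, difference 1.

360 19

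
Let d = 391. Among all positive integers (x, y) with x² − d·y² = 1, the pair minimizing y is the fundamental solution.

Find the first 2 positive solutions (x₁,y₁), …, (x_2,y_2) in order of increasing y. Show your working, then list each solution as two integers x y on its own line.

7338680 371133
107712448284799 5447252648880

[19; 1,3,2,2,1,…,3,1,38] for √391; ℓ=16 ⇒ convergent index 15
k=0  a_k=19  p_k/q_k = 19/1
…
k=2  a_k=3  p_k/q_k = 79/4
…
k=7  a_k=2  p_k/q_k = 2709/137
…
k=9  a_k=2  p_k/q_k = 107747/5449
…
k=12  a_k=2  p_k/q_k = 696292/35213
…
k=14  a_k=3  p_k/q_k = 5678083/287153
k=15  a_k=1  p_k/q_k = 7338680/371133
fundamental: x₁=7338680, y₁=371133  (since 53856224142400 − 391·137739703689 = 1)
k=2:  x_2 = 7338680·7338680+391·371133·371133 = 107712448284799,  y_2 = 7338680·371133+371133·7338680 = 5447252648880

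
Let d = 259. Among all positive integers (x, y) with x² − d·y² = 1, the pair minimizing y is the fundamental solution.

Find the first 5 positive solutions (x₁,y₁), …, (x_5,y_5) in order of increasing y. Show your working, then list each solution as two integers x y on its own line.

√259 = [16; 10,1,2,3,4,3,2,1,10,32, …], period ℓ=10 (even) → k=9
step 0: (16, 1)  from 16·(1,0) + (0,1)
…
step 3: (515, 32)  from 2·(177,11) + (161,10)
step 4: (1722, 107)  from 3·(515,32) + (177,11)
step 5: (7403, 460)  from 4·(1722,107) + (515,32)
step 6: (23931, 1487)  from 3·(7403,460) + (1722,107)
…
step 8: (79196, 4921)  from 1·(55265,3434) + (23931,1487)
step 9: (847225, 52644)  from 10·(79196,4921) + (55265,3434)
→ (847225, 52644).  Check: 847225²=717790200625, 259·52644²=717790200624, difference 1.
(x_2, y_2) = (847225·847225 + 259·52644·52644, 847225·52644 + 52644·847225) = (1435580401249, 89202625800)
(x_3, y_3) = (847225·1435580401249 + 259·52644·89202625800, 847225·89202625800 + 52644·1435580401249) = (2432519210895520825, 151149389286757356)
(x_4, y_4) = (847225·2432519210895520825 + 259·52644·151149389286757356, 847225·151149389286757356 + 52644·2432519210895520825) = (4121782176900479681520001, 256115082676856799248400)
(x_5, y_5) = (847225·4121782176900479681520001 + 259·52644·256115082676856799248400, 847225·256115082676856799248400 + 52644·4121782176900479681520001) = (6984153809646585277140670173625, 433974201841648854097164622644)

847225 52644
1435580401249 89202625800
2432519210895520825 151149389286757356
4121782176900479681520001 256115082676856799248400
6984153809646585277140670173625 433974201841648854097164622644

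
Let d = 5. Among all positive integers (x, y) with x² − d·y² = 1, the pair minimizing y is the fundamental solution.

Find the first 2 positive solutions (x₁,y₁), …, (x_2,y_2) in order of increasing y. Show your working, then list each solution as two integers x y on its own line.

√5 → a₀=2, period (4); ℓ=1 odd so k=1
i=0: a=2 ⇒ p=2, q=1
i=1: a=4 ⇒ p=9, q=4
(x₁, y₁) = (9, 4);  9² − 5·4² = 1 ✓
(x_2, y_2) = (9·9 + 5·4·4, 9·4 + 4·9) = (161, 72)

9 4
161 72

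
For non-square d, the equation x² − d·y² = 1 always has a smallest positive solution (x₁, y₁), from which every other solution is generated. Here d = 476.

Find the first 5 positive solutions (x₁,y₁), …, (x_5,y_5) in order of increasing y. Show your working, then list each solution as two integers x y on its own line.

√476 = [21; 1,4,2,10,2,4,1,42, …], period ℓ=8 (even) → k=7
a_0=21:  p_0=21·1+0=21,  q_0=21·0+1=1
a_1=1:  p_1=1·21+1=22,  q_1=1·1+0=1
a_2=4:  p_2=4·22+21=109,  q_2=4·1+1=5
…
a_5=2:  p_5=2·2509+240=5258,  q_5=2·115+11=241
a_6=4:  p_6=4·5258+2509=23541,  q_6=4·241+115=1079
a_7=1:  p_7=1·23541+5258=28799,  q_7=1·1079+241=1320
fundamental: x₁=28799, y₁=1320  (since 829382401 − 476·1742400 = 1)
n=2: (28799,1320)∘(28799,1320) = (28799·28799+476·1320·1320, 28799·1320+1320·28799) = (1658764801,76029360)
n=3: (1658764801,76029360)∘(28799,1320) = (28799·1658764801+476·1320·76029360, 28799·76029360+1320·1658764801) = (95541534979199,4379139075960)
n=4: (95541534979199,4379139075960)∘(28799,1320) = (28799·95541534979199+476·1320·4379139075960, 28799·4379139075960+1320·95541534979199) = (5503001330073139201,252229652421114720)
n=5: (5503001330073139201,252229652421114720)∘(28799,1320) = (28799·5503001330073139201+476·1320·252229652421114720, 28799·252229652421114720+1320·5503001330073139201) = (316961870514011136719999,14527923515772226566600)

28799 1320
1658764801 76029360
95541534979199 4379139075960
5503001330073139201 252229652421114720
316961870514011136719999 14527923515772226566600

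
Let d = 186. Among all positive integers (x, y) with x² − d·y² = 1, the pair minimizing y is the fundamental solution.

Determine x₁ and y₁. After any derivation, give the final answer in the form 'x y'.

√186 → a₀=13, period (1,1,1,3,4,3,1,1,1,26); ℓ=10 even so k=9
i=0: a=13 ⇒ p=13, q=1
…
i=2: a=1 ⇒ p=27, q=2
i=3: a=1 ⇒ p=41, q=3
i=4: a=3 ⇒ p=150, q=11
…
i=6: a=3 ⇒ p=2073, q=152
i=7: a=1 ⇒ p=2714, q=199
i=8: a=1 ⇒ p=4787, q=351
i=9: a=1 ⇒ p=7501, q=550
→ (7501, 550).  Check: 7501²=56265001, 186·550²=56265000, difference 1.

7501 550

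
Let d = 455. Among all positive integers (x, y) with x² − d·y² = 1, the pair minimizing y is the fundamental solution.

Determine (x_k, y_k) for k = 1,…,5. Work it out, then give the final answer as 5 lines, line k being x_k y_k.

64 3
8191 384
1048384 49149
134184961 6290688
17174626624 805158915

√455 → a₀=21, period (3,42); ℓ=2 even so k=1
i=0: a=21 ⇒ p=21, q=1
i=1: a=3 ⇒ p=64, q=3
→ (64, 3).  Check: 64²=4096, 455·3²=4095, difference 1.
(x_2, y_2) = (64·64 + 455·3·3, 64·3 + 3·64) = (8191, 384)
(x_3, y_3) = (64·8191 + 455·3·384, 64·384 + 3·8191) = (1048384, 49149)
(x_4, y_4) = (64·1048384 + 455·3·49149, 64·49149 + 3·1048384) = (134184961, 6290688)
(x_5, y_5) = (64·134184961 + 455·3·6290688, 64·6290688 + 3·134184961) = (17174626624, 805158915)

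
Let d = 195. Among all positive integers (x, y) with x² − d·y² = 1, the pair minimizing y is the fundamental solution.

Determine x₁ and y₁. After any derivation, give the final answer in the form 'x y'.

√195 = [13; 1,26, …], period ℓ=2 (even) → k=1
i=0: a=13 ⇒ p=13, q=1
i=1: a=1 ⇒ p=14, q=1
→ (14, 1).  Check: 14²=196, 195·1²=195, difference 1.

14 1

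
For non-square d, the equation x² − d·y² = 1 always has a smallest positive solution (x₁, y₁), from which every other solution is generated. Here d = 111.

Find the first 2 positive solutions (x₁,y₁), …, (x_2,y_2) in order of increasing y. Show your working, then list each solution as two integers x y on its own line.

[10; 1,1,6,1,1,20] for √111; ℓ=6 ⇒ convergent index 5
i=0: a=10 ⇒ p=10, q=1
i=1: a=1 ⇒ p=11, q=1
…
i=4: a=1 ⇒ p=158, q=15
i=5: a=1 ⇒ p=295, q=28
(x₁, y₁) = (295, 28);  295² − 111·28² = 1 ✓
(x_2, y_2) = (295·295 + 111·28·28, 295·28 + 28·295) = (174049, 16520)

295 28
174049 16520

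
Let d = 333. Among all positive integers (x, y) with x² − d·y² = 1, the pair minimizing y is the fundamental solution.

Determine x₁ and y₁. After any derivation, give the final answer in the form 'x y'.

d=333: √d = [18; 4,36] (ℓ=2, even), read p_1/q_1
i=0: a=18 ⇒ p=18, q=1
i=1: a=4 ⇒ p=73, q=4
→ (73, 4).  Check: 73²=5329, 333·4²=5328, difference 1.

73 4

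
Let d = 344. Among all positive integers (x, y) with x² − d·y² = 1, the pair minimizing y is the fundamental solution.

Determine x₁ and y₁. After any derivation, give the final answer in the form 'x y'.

√344 = [18; 1,1,4,1,3,1,4,1,1,36, …], period ℓ=10 (even) → k=9
a_0=18:  p_0=18·1+0=18,  q_0=18·0+1=1
a_1=1:  p_1=1·18+1=19,  q_1=1·1+0=1
a_2=1:  p_2=1·19+18=37,  q_2=1·1+1=2
a_3=4:  p_3=4·37+19=167,  q_3=4·2+1=9
a_4=1:  p_4=1·167+37=204,  q_4=1·9+2=11
a_5=3:  p_5=3·204+167=779,  q_5=3·11+9=42
a_6=1:  p_6=1·779+204=983,  q_6=1·42+11=53
a_7=4:  p_7=4·983+779=4711,  q_7=4·53+42=254
a_8=1:  p_8=1·4711+983=5694,  q_8=1·254+53=307
a_9=1:  p_9=1·5694+4711=10405,  q_9=1·307+254=561
(x₁, y₁) = (10405, 561);  10405² − 344·561² = 1 ✓

10405 561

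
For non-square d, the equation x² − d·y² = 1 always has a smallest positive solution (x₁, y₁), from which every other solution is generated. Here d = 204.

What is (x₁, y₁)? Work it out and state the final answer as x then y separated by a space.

4999 350

√204 = [14; 3,1,1,6,1,1,3,28, …], period ℓ=8 (even) → k=7
k=0  a_k=14  p_k/q_k = 14/1
k=1  a_k=3  p_k/q_k = 43/3
k=2  a_k=1  p_k/q_k = 57/4
k=3  a_k=1  p_k/q_k = 100/7
k=4  a_k=6  p_k/q_k = 657/46
…
k=6  a_k=1  p_k/q_k = 1414/99
k=7  a_k=3  p_k/q_k = 4999/350
fundamental: x₁=4999, y₁=350  (since 24990001 − 204·122500 = 1)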